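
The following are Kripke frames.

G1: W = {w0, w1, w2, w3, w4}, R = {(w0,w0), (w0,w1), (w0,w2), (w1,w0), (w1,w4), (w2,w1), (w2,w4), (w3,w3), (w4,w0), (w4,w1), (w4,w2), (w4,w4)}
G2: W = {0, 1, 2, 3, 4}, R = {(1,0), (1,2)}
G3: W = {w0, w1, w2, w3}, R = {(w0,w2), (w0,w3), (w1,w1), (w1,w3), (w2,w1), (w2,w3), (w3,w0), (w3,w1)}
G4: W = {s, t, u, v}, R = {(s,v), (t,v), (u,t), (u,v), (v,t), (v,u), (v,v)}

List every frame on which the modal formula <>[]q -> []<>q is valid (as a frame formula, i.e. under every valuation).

Frame correspondent (Sahlqvist): forall x forall y forall z (Rxy & Rxz -> exists w (Ryw & Rzw)) — i.e. convergence.
G1: ✓.
G2: fails — R12 and R12 but 2 and 2 have no common successor.
G3: ✓.
G4: ✓.

G1, G3, G4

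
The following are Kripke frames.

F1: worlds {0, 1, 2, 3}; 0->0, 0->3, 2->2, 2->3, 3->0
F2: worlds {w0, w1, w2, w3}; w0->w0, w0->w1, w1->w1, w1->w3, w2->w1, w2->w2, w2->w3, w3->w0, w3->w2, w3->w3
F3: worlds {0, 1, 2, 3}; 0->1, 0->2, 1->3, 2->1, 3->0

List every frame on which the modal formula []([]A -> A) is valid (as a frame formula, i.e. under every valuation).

F2

Frame correspondent (Sahlqvist): forall x forall y (Rxy -> Ryy) — i.e. shift-reflexivity.
F1: fails — R23 but not R33.
F2: ✓.
F3: fails — R02 but not R22.
Valid on: F2.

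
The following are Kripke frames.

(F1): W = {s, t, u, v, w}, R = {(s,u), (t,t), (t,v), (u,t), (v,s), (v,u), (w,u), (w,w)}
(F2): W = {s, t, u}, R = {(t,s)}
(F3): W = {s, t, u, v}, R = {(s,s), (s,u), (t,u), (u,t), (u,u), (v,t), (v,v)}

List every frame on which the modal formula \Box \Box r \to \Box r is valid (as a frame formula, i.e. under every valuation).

(F3)

Frame correspondent (Sahlqvist): \forall x \forall y (Rxy \to \exists z (Rxz \wedge Rzy)) — i.e. density.
(F1): fails — Rvs but no z with Rvz and Rzs.
(F2): fails — Rts but no z with Rtz and Rzs.
(F3): ✓.
Valid on: (F3).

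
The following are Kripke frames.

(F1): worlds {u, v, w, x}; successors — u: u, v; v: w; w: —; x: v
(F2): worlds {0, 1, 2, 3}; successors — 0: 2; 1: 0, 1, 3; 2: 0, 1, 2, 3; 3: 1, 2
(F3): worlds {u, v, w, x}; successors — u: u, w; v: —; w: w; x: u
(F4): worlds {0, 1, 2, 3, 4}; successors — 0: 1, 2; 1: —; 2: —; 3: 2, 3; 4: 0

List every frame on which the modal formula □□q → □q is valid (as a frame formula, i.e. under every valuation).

(F2), (F3)

The schema corresponds to density: ∀x ∀y (Rxy → ∃z (Rxz ∧ Rzy)).
(F1): fails — Rvw but no z with Rvz and Rzw.
(F2): condition met.
(F3): condition met.
(F4): fails — R02 but no z with R0z and Rz2.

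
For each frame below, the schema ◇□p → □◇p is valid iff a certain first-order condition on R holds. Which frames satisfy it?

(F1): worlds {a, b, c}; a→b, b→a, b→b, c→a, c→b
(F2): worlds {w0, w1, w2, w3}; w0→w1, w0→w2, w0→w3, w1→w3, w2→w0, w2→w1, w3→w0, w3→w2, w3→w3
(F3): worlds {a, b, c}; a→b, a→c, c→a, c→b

This is the axiom for convergence; its first-order frame correspondent is ∀x ∀y ∀z (Rxy ∧ Rxz → ∃w (Ryw ∧ Rzw)).
(F1): ✓.
(F2): fails — Rw0w1 and Rw0w2 but w1 and w2 have no common successor.
(F3): fails — Rac and Rab but c and b have no common successor.

(F1)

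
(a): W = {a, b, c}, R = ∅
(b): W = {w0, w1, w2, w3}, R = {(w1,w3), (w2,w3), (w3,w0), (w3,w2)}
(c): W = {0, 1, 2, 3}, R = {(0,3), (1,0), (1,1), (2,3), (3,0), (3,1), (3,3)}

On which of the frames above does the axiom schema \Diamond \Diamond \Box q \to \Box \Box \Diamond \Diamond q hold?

(a), (c)

The schema corresponds to a generalized confluence (Geach) condition: \forall x \forall y \forall z ((x R^2 y \wedge x R^2 z) \to \exists w (yRw \wedge z R^2 w)).
(a): satisfies the condition.
(b): fails — w1R²w0, w1R²w0 but no w with w0Rw and w0R²w.
(c): satisfies the condition.
Valid on: (a), (c).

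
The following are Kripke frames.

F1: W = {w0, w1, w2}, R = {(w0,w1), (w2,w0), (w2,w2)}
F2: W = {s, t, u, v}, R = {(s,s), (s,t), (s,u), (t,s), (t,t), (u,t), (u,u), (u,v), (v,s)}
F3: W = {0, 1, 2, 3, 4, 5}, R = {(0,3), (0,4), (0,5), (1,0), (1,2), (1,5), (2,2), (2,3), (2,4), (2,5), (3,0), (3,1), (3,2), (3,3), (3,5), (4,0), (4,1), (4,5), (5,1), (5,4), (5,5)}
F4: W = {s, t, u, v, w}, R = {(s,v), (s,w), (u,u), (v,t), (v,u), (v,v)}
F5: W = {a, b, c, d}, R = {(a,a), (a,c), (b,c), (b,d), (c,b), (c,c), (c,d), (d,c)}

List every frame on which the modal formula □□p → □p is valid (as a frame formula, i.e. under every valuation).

The schema corresponds to density: ∀x ∀y (Rxy → ∃z (Rxz ∧ Rzy)).
F1: fails — Rw0w1 but no z with Rw0z and Rzw1.
F2: condition met.
F3: fails — R10 but no z with R1z and Rz0.
F4: fails — Rsw but no z with Rsz and Rzw.
F5: condition met.
Valid on: F2, F5.

F2, F5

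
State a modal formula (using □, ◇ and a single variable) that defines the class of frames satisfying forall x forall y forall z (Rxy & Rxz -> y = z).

◇p → □p

The condition is partial functionality. The CD schema ◇p → □p defines it.
Suppose ◇p→□p is valid. Take Rxy, Rxz and set V(p)={y}. Then ◇p at x, so □p at x, so p at z, i.e. z=y.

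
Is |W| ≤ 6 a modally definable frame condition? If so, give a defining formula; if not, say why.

No — not modally definable

Any modally definable frame class is closed under disjoint unions.
Any modal formula valid on each of 7 disjoint one-world frames is valid on their disjoint union (validity is preserved under disjoint unions). Each one-world frame has |W|=1≤6, but the union has |W|=7.
So the class is not modally definable.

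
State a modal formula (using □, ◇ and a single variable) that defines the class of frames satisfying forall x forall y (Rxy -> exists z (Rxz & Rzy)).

The condition is density. The C4 schema □□ψ → □ψ defines it.
Suppose □□ψ→□ψ is valid. Take Rxy and set V(ψ)={w : xR²w}. Then □□ψ at x, so □ψ at x, so ψ at y, i.e. ∃z(Rxz∧Rzy).

□□ψ → □ψ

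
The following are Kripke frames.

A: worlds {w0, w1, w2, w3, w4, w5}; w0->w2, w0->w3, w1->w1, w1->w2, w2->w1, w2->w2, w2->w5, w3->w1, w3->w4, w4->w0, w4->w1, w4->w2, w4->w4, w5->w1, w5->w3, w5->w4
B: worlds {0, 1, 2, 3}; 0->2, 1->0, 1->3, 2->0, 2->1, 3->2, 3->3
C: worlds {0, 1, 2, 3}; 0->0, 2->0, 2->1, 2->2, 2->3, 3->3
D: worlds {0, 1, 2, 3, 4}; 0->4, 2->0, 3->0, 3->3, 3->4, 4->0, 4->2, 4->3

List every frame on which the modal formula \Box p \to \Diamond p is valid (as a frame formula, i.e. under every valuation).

The schema corresponds to seriality: \forall x \exists y Rxy.
A: satisfies the condition.
B: satisfies the condition.
C: fails — world 1 has no successor.
D: fails — world 1 has no successor.
Valid on: A, B.

A, B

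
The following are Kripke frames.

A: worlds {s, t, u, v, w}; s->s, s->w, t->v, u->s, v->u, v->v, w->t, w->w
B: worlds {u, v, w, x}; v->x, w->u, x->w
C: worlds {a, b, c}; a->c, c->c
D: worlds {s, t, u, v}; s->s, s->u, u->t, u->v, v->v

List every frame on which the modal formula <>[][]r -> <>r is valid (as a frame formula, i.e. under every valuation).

The schema corresponds to a generalized confluence (Geach) condition: forall x forall y (xRy -> exists w (y R^2 w & xRw)).
A: fails — vRu but no w* with uR²w* and vRw*.
B: fails — vRx but no t with xR²t and vRt.
C: holds.
D: fails — sRu but no w with uR²w and sRw.

C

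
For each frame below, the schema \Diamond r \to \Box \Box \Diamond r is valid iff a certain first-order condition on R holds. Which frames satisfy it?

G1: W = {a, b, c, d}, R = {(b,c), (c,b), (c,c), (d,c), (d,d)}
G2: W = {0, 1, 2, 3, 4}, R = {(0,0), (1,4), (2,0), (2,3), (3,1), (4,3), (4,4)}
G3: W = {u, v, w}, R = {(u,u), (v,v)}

This is the axiom for a generalized confluence (Geach) condition; its first-order frame correspondent is \forall x \forall y \forall z ((xRy \wedge x R^2 z) \to \exists w (y = w \wedge zRw)).
G1: fails — cRb, cR²b but no w with b=w and bRw.
G2: fails — 1R4, 1R²3 but no w with 4=w and 3Rw.
G3: condition met.
Valid on: G3.

G3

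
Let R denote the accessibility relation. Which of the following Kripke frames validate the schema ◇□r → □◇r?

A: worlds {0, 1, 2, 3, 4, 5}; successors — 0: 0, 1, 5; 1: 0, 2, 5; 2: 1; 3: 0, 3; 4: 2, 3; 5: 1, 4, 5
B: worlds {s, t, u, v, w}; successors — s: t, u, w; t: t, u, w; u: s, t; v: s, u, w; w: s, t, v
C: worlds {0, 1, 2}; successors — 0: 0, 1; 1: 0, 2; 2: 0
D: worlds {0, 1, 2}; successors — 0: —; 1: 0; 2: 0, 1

This is the axiom for convergence; its first-order frame correspondent is ∀x ∀y ∀z (Rxy ∧ Rxz → ∃w (Ryw ∧ Rzw)).
A: fails — R43 and R42 but 3 and 2 have no common successor.
B: satisfies the condition.
C: satisfies the condition.
D: fails — R10 and R10 but 0 and 0 have no common successor.

B, C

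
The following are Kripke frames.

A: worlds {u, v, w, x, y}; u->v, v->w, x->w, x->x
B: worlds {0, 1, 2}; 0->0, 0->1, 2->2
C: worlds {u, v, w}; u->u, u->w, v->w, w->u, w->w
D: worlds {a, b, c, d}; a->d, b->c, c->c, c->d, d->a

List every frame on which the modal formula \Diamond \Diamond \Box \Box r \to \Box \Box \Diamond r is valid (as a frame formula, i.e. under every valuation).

C

This is the axiom for a generalized confluence (Geach) condition; its first-order frame correspondent is \forall x \forall y \forall z ((x R^2 y \wedge x R^2 z) \to \exists w (y R^2 w \wedge zRw)).
A: fails — uR²w, uR²w but no t with wR²t and wRt.
B: fails — 0R²0, 0R²1 but no w with 0R²w and 1Rw.
C: ✓.
D: fails — aR²a, aR²a but no w with aR²w and aRw.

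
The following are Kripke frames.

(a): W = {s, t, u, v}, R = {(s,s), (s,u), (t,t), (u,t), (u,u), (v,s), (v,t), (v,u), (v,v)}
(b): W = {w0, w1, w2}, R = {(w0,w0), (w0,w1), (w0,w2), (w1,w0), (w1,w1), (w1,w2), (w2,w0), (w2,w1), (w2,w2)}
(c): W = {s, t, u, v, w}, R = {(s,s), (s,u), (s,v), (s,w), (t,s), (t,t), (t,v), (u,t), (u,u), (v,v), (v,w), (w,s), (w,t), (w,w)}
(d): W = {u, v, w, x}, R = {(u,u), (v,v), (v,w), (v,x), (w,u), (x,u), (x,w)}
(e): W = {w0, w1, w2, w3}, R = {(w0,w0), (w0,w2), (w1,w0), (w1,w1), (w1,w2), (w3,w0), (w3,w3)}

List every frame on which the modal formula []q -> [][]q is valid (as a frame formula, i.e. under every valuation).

The schema corresponds to transitivity: forall x forall y forall z (Rxy & Ryz -> Rxz).
(a): fails — Rsu and Rut but not Rst.
(b): satisfies the condition.
(c): fails — Rwt and Rtv but not Rwv.
(d): fails — Rvw and Rwu but not Rvu.
(e): fails — Rw3w0 and Rw0w2 but not Rw3w2.
Valid on: (b).

(b)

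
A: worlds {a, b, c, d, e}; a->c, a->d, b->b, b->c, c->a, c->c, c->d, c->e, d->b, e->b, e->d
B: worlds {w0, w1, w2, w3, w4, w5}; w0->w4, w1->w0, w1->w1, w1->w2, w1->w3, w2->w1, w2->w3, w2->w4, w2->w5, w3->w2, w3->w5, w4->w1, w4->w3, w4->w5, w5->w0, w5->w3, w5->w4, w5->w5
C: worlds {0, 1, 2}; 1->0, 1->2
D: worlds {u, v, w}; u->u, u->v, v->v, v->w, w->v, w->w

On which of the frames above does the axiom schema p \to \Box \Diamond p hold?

The schema corresponds to symmetry: \forall x \forall y (Rxy \to Ryx).
A: fails — Rbc but not Rcb.
B: fails — Rw1w0 but not Rw0w1.
C: fails — R12 but not R21.
D: fails — Ruv but not Rvu.
Valid on no frame.

none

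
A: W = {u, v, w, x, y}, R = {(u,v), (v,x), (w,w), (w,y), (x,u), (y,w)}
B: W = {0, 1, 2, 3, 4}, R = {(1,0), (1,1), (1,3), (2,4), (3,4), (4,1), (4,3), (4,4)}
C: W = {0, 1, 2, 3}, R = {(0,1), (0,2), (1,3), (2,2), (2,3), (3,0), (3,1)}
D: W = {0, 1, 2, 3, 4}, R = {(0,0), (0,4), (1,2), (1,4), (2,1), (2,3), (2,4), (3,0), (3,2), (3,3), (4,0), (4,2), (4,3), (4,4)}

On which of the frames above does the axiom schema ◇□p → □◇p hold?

A, D

Frame correspondent (Sahlqvist): ∀x ∀y ∀z (Rxy ∧ Rxz → ∃w (Ryw ∧ Rzw)) — i.e. convergence.
A: satisfies the condition.
B: fails — R10 and R10 but 0 and 0 have no common successor.
C: fails — R23 and R22 but 3 and 2 have no common successor.
D: satisfies the condition.
Valid on: A, D.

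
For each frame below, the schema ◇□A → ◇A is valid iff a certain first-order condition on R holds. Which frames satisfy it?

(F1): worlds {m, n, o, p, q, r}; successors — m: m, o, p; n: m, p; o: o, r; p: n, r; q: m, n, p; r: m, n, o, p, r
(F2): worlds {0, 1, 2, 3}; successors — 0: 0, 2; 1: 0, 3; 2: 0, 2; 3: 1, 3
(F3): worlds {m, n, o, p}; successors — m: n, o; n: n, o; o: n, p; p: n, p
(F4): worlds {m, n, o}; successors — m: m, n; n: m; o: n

The schema corresponds to a generalized confluence (Geach) condition: ∀x ∀y (xRy → ∃w (yRw ∧ xRw)).
(F1): fails — mRp but no w with pRw and mRw.
(F2): satisfies the condition.
(F3): satisfies the condition.
(F4): fails — oRn but no w with nRw and oRw.
Valid on: (F2), (F3).

(F2), (F3)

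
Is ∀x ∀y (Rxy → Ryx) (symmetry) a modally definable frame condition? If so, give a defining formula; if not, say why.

This is a Sahlqvist condition; the B axiom q → □◇q defines it.

Yes, by q → □◇q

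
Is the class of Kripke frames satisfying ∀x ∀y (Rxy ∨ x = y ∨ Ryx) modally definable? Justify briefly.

Not definable by any modal formula

Any modally definable frame class is closed under disjoint unions.
Take 2 disjoint single-world reflexive frames: each is trivially connected, but their disjoint union has 2 worlds with no edge between distinct components, so it is not connected.
Hence connectedness of R is not modally definable.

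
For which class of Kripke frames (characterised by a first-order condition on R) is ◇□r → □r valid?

This is frame-equivalent to ◇r → □◇r (substitute ¬r for r and contrapose).
Suppose ◇r→□◇r is valid. Take Rxy, Rxz and set V(r)={y}. Then ◇r at x, so □◇r at x, so ◇r at z, so some w with Rzw has r; w=y, i.e. Rzy. By symmetry of the argument, Ryz.
Conversely, any frame satisfying ∀x ∀y ∀z (Rxy ∧ Rxz → Ryz) validates the schema.
Frame condition: ∀x ∀y ∀z (Rxy ∧ Rxz → Ryz).

the Euclidean property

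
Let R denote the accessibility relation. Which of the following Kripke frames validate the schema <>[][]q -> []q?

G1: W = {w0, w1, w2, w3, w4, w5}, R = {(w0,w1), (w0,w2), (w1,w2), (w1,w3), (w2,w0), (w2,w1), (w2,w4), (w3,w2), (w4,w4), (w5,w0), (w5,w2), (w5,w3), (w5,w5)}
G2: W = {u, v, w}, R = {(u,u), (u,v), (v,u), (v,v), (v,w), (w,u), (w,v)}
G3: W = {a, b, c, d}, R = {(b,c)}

G2

Frame correspondent (Sahlqvist): forall x forall y forall z ((xRy & xRz) -> exists w (y R^2 w & z = w)) — i.e. a generalized confluence (Geach) condition.
G1: fails — w1Rw3, w1Rw2 but no w with w3R²w and w2=w.
G2: satisfies the condition.
G3: fails — bRc, bRc but no w with cR²w and c=w.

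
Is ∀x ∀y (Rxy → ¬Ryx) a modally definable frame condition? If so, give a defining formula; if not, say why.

Modal frame validity is preserved under surjective bounded morphisms.
The 3-cycle (worlds w0,w1,w2 with w0→w1→w2→w0) is asymmetric. Mapping every world to a single reflexive point • is a surjective bounded morphism, and the reflexive point is not asymmetric (R•• but asymmetry requires ¬R••).
So no modal formula (or set of formulas) defines exactly the asymmetric frames.

Not definable by any modal formula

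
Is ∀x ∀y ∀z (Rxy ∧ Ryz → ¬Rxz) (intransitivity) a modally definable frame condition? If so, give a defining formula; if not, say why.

No — not modally definable

Any modally definable frame class is closed under surjective bounded morphisms.
The 3-cycle (worlds s,t,u with s→t→u→s) is intransitive. Mapping every world to a single reflexive point • is a surjective bounded morphism; the reflexive point is not intransitive (R••∧R•• but R••).
So no modal formula (or set of formulas) defines exactly the intransitive frames.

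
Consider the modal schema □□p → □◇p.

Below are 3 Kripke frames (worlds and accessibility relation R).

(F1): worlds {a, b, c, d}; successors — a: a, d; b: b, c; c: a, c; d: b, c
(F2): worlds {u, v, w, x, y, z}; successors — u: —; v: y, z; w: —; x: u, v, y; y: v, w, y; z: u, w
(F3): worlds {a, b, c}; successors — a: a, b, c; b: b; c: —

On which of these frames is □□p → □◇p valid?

This is the axiom for a generalized confluence (Geach) condition; its first-order frame correspondent is ∀x ∀z (xRz → ∃w (xR²w ∧ zRw)).
(F1): condition met.
(F2): fails — xRu but no t with xR²t and uRt.
(F3): fails — aRc but no w with aR²w and cRw.

(F1)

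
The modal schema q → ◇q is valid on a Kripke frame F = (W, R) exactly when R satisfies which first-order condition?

reflexivity: ∀x Rxx

This is frame-equivalent to □q → q (substitute ¬q for q and contrapose).
Suppose □q→q is valid. At any x set V(q)={w : Rxw}. Then □q holds at x, so q holds at x, i.e. Rxx.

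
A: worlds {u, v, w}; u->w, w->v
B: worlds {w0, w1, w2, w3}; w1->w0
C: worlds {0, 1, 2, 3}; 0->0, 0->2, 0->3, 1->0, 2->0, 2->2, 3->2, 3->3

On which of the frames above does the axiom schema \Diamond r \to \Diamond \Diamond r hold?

The schema corresponds to a generalized confluence (Geach) condition: \forall x \forall y (xRy \to \exists w (y = w \wedge x R^2 w)).
A: fails — uRw but no t with w=t and uR²t.
B: fails — w1Rw0 but no w with w0=w and w1R²w.
C: holds.

C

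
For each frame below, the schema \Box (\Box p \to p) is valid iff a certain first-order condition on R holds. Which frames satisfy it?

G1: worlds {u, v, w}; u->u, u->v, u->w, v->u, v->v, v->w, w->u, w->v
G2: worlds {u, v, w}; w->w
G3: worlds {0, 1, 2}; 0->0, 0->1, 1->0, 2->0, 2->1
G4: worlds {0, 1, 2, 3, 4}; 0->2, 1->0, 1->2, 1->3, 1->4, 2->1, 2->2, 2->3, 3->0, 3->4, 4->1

G2

The schema corresponds to shift-reflexivity: \forall x \forall y (Rxy \to Ryy).
G1: fails — Ruw but not Rww.
G2: ✓.
G3: fails — R01 but not R11.
G4: fails — R10 but not R00.
Valid on: G2.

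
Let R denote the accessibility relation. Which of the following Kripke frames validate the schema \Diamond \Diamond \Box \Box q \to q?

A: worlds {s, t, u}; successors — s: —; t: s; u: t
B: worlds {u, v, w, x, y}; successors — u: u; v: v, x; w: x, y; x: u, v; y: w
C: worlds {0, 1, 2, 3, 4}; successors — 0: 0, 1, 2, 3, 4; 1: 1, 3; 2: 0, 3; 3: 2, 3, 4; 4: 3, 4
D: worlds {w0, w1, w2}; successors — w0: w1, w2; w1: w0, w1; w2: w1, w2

D

Frame correspondent (Sahlqvist): \forall x \forall y (x R^2 y \to \exists w (y R^2 w \wedge x = w)) — i.e. a generalized confluence (Geach) condition.
A: fails — uR²s but no w with sR²w and u=w.
B: fails — vR²u but no t with uR²t and v=t.
C: fails — 0R²1 but no w with 1R²w and 0=w.
D: holds.
Valid on: D.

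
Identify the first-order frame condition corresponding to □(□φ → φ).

Suppose □(□φ→φ) is valid. Take Rxy and set V(φ)={w : Ryw}. Then at y, □φ holds; since □(□φ→φ) at x, □φ→φ at y, so φ at y, i.e. Ryy.

shift-reflexivity: ∀x ∀y (Rxy → Ryy)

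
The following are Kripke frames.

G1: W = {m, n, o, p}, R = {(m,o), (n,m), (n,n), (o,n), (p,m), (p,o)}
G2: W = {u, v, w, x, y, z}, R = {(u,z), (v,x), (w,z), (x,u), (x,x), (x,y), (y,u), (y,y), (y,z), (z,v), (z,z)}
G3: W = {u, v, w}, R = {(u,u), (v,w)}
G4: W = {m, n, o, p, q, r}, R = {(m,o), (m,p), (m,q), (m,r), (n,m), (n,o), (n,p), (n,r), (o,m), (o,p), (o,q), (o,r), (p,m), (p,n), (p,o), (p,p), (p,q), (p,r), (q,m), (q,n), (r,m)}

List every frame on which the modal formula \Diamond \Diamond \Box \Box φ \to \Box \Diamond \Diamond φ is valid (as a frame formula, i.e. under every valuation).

This is the axiom for a generalized confluence (Geach) condition; its first-order frame correspondent is \forall x \forall y \forall z ((x R^2 y \wedge xRz) \to \exists w (y R^2 w \wedge z R^2 w)).
G1: satisfies the condition.
G2: fails — yR²v, yRu but no t with vR²t and uR²t.
G3: satisfies the condition.
G4: satisfies the condition.
Valid on: G1, G3, G4.

G1, G3, G4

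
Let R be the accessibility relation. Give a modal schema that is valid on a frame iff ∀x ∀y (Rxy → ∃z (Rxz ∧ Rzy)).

This is density; the standard corresponding axiom is C4: □□s → □s.
Suppose □□s→□s is valid. Take Rxy and set V(s)={w : xR²w}. Then □□s at x, so □s at x, so s at y, i.e. ∃z(Rxz∧Rzy).

□□s → □s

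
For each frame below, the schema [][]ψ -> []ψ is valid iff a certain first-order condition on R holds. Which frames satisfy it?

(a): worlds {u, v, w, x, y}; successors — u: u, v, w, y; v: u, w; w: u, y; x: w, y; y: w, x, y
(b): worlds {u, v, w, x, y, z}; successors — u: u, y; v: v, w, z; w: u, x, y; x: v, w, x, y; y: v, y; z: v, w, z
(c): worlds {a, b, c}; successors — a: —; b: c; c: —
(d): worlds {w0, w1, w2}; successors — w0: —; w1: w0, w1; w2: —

(a), (b), (d)

This is the axiom for density; its first-order frame correspondent is forall x forall y (Rxy -> exists z (Rxz & Rzy)).
(a): holds.
(b): holds.
(c): fails — Rbc but no z with Rbz and Rzc.
(d): holds.
Valid on: (a), (b), (d).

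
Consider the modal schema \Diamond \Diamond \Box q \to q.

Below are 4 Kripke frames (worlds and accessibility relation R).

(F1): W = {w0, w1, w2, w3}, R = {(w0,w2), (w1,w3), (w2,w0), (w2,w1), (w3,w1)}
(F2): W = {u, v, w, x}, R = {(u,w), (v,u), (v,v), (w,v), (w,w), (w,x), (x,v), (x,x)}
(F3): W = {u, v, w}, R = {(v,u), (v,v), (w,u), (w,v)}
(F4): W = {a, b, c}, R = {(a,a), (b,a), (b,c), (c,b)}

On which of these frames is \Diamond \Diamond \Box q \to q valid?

none

The schema corresponds to a generalized confluence (Geach) condition: \forall x \forall y (x R^2 y \to \exists w (yRw \wedge x = w)).
(F1): fails — w0R²w0 but no w with w0Rw and w0=w.
(F2): fails — uR²w but no t with wRt and u=t.
(F3): fails — vR²u but no t with uRt and v=t.
(F4): fails — bR²a but no w with aRw and b=w.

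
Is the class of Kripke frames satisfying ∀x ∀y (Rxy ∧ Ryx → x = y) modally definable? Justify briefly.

Not definable by any modal formula

Modal frame validity is preserved under surjective bounded morphisms.
The 8-cycle (worlds w0,w1,w2,w3,w4,w5,w6,w7 with w0→w1→w2→w3→w4→w5→w6→w7→w0) is antisymmetric. Sending even-indexed worlds to • and odd-indexed worlds to ∘ is a surjective bounded morphism onto the two-world frame with •↔∘, which is not antisymmetric.
So the class is not modally definable.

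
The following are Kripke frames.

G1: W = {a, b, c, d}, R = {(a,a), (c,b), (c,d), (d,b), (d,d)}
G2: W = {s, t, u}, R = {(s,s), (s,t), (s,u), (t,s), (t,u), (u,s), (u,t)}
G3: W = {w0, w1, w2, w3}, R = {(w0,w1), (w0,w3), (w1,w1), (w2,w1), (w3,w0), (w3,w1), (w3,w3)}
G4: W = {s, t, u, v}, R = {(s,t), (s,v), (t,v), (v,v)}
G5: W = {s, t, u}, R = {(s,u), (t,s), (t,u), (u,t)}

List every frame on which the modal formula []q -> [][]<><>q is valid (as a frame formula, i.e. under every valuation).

G2, G3, G4

This is the axiom for a generalized confluence (Geach) condition; its first-order frame correspondent is forall x forall z (x R^2 z -> exists w (xRw & z R^2 w)).
G1: fails — cR²b but no w with cRw and bR²w.
G2: satisfies the condition.
G3: satisfies the condition.
G4: satisfies the condition.
G5: fails — uR²u but no w with uRw and uR²w.
Valid on: G2, G3, G4.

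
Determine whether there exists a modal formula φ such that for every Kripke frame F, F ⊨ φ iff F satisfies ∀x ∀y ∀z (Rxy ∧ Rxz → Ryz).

The condition is the Euclidean property. A defining modal formula is ◇q → □◇q.
Suppose ◇q→□◇q is valid. Take Rxy, Rxz and set V(q)={y}. Then ◇q at x, so □◇q at x, so ◇q at z, so some w with Rzw has q; w=y, i.e. Rzy. By symmetry of the argument, Ryz.

Definable; ◇q → □◇q defines it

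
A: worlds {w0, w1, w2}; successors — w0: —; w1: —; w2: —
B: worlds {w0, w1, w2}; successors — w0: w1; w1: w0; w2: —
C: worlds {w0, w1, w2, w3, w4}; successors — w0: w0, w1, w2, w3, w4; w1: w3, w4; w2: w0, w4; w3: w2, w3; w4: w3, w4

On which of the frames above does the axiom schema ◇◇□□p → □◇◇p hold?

A, C

This is the axiom for a generalized confluence (Geach) condition; its first-order frame correspondent is ∀x ∀y ∀z ((xR²y ∧ xRz) → ∃w (yR²w ∧ zR²w)).
A: satisfies the condition.
B: fails — w0R²w0, w0Rw1 but no w with w0R²w and w1R²w.
C: satisfies the condition.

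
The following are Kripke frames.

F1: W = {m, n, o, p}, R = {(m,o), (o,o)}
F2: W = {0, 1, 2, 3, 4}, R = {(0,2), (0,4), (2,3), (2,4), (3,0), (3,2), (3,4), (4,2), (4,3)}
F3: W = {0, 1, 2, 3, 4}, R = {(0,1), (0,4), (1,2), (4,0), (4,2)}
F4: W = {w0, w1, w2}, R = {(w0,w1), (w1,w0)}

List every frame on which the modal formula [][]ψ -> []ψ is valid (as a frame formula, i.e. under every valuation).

Frame correspondent (Sahlqvist): forall x forall y (Rxy -> exists z (Rxz & Rzy)) — i.e. density.
F1: condition met.
F2: fails — R30 but no z with R3z and Rz0.
F3: fails — R12 but no z with R1z and Rz2.
F4: fails — Rw0w1 but no z with Rw0z and Rzw1.
Valid on: F1.

F1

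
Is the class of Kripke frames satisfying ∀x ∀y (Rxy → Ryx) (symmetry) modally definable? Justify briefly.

Yes, by q → □◇q

This is a Sahlqvist condition; the B axiom q → □◇q defines it.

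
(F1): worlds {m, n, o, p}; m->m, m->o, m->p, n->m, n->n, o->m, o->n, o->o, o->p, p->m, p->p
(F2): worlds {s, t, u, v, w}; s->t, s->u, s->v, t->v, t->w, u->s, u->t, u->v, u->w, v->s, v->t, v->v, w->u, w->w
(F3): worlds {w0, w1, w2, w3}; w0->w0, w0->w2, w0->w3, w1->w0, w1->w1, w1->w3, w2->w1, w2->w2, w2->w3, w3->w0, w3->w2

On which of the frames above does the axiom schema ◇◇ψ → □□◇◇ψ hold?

The schema corresponds to a generalized confluence (Geach) condition: ∀x ∀y ∀z ((xR²y ∧ xR²z) → ∃w (y = w ∧ zR²w)).
(F1): fails — mR²n, mR²p but no w with n=w and pR²w.
(F2): fails — tR²u, tR²s but no w* with u=w* and sR²w*.
(F3): ✓.
Valid on: (F3).

(F3)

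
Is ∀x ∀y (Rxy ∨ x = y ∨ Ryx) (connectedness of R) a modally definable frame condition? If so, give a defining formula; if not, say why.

Any modally definable frame class is closed under disjoint unions.
Take 4 disjoint single-world reflexive frames: each is trivially connected, but their disjoint union has 4 worlds with no edge between distinct components, so it is not connected.
So the class is not modally definable.

Not definable by any modal formula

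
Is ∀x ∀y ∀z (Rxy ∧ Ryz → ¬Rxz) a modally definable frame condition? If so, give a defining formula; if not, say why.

No

If a class were modally definable it would be closed under surjective bounded morphisms (Goldblatt–Thomason).
The 3-cycle (worlds 0,1,2 with 0→1→2→0) is intransitive. Mapping every world to a single reflexive point • is a surjective bounded morphism; the reflexive point is not intransitive (R••∧R•• but R••).
So the class is not modally definable.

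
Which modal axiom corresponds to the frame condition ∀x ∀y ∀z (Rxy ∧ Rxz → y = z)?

This is partial functionality; the standard corresponding axiom is CD: ◇s → □s.

◇s → □s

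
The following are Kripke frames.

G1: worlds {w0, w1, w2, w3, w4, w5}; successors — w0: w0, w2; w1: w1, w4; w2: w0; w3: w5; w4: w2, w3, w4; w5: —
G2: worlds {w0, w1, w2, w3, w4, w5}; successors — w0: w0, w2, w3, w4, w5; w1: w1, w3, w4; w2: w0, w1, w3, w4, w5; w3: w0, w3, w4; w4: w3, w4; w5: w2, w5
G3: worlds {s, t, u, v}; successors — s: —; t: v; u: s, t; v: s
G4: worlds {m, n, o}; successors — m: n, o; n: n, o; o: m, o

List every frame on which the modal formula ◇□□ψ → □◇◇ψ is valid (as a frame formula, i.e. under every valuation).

G2, G4

Frame correspondent (Sahlqvist): ∀x ∀y ∀z ((xRy ∧ xRz) → ∃w (yR²w ∧ zR²w)) — i.e. a generalized confluence (Geach) condition.
G1: fails — w3Rw5, w3Rw5 but no w with w5R²w and w5R²w.
G2: condition met.
G3: fails — tRv, tRv but no w with vR²w and vR²w.
G4: condition met.
Valid on: G2, G4.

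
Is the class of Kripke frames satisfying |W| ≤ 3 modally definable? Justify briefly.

If a class were modally definable it would be closed under disjoint unions (Goldblatt–Thomason).
Any modal formula valid on each of 4 disjoint one-world frames is valid on their disjoint union (validity is preserved under disjoint unions). Each one-world frame has |W|=1≤3, but the union has |W|=4.
So the class is not modally definable.

Not definable by any modal formula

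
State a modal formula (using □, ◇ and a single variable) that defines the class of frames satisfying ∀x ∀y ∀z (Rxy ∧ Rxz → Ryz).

◇s → □◇s

A defining formula is ◇s → □◇s (the 5 axiom).
Suppose ◇s→□◇s is valid. Take Rxy, Rxz and set V(s)={y}. Then ◇s at x, so □◇s at x, so ◇s at z, so some w with Rzw has s; w=y, i.e. Rzy. By symmetry of the argument, Ryz.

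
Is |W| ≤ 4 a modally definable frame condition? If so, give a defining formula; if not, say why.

No — not modally definable

Modal frame validity is preserved under disjoint unions.
Any modal formula valid on each of 5 disjoint one-world frames is valid on their disjoint union (validity is preserved under disjoint unions). Each one-world frame has |W|=1≤4, but the union has |W|=5.
Hence having at most 4 worlds is not modally definable.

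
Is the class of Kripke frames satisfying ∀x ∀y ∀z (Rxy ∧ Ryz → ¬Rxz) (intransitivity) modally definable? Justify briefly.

No — not modally definable

If a class were modally definable it would be closed under surjective bounded morphisms (Goldblatt–Thomason).
The 5-cycle (worlds a,b,c,d,e with a→b→c→d→e→a) is intransitive. Mapping every world to a single reflexive point • is a surjective bounded morphism; the reflexive point is not intransitive (R••∧R•• but R••).
So the class is not modally definable.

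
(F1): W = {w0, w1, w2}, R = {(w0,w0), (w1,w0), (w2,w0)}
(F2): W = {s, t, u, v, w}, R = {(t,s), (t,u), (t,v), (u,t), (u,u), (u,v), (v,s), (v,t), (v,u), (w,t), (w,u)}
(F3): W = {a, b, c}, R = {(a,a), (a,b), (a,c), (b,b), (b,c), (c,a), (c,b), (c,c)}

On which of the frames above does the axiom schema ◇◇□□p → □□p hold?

The schema corresponds to a generalized confluence (Geach) condition: ∀x ∀y ∀z ((xR²y ∧ xR²z) → ∃w (yR²w ∧ z = w)).
(F1): ✓.
(F2): fails — tR²s, tR²s but no w* with sR²w* and s=w*.
(F3): ✓.

(F1), (F3)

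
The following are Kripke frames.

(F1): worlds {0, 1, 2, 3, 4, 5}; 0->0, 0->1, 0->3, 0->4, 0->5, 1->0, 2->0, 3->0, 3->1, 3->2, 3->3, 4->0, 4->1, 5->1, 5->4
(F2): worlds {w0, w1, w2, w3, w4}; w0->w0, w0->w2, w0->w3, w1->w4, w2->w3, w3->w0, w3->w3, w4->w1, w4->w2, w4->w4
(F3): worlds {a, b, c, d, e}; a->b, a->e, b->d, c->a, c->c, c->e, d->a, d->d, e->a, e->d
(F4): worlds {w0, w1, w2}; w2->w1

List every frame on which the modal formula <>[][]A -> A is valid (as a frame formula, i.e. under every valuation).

The schema corresponds to a generalized confluence (Geach) condition: forall x forall y (xRy -> exists w (y R^2 w & x = w)).
(F1): satisfies the condition.
(F2): fails — w4Rw2 but no w with w2R²w and w4=w.
(F3): fails — cRa but no w with aR²w and c=w.
(F4): fails — w2Rw1 but no w with w1R²w and w2=w.

(F1)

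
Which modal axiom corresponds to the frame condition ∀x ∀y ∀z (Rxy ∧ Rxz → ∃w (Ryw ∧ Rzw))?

◇□p → □◇p

This is convergence; the standard corresponding axiom is .2: ◇□p → □◇p.
Suppose ◇□p→□◇p is valid. Take Rxy, Rxz and set V(p)={w : Ryw}. Then □p at y so ◇□p at x, so □◇p at x, so ◇p at z, giving w with Rzw and Ryw.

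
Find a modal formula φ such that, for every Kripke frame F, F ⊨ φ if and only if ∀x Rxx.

A defining formula is □p → p (the T axiom).
Suppose □p→p is valid. At any x set V(p)={w : Rxw}. Then □p holds at x, so p holds at x, i.e. Rxx.

□p → p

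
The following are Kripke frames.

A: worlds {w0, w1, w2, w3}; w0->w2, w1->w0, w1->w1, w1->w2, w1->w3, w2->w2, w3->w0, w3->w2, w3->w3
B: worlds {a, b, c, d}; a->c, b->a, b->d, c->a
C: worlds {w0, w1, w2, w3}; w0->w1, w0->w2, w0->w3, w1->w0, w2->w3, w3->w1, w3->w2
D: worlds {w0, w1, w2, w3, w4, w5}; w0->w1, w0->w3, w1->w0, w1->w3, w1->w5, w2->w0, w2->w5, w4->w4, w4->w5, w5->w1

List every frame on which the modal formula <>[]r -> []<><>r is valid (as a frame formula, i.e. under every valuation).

Frame correspondent (Sahlqvist): forall x forall y forall z ((xRy & xRz) -> exists w (yRw & z R^2 w)) — i.e. a generalized confluence (Geach) condition.
A: satisfies the condition.
B: fails — aRc, aRc but no w with cRw and cR²w.
C: fails — w0Rw1, w0Rw1 but no w with w1Rw and w1R²w.
D: fails — w0Rw1, w0Rw3 but no w with w1Rw and w3R²w.

A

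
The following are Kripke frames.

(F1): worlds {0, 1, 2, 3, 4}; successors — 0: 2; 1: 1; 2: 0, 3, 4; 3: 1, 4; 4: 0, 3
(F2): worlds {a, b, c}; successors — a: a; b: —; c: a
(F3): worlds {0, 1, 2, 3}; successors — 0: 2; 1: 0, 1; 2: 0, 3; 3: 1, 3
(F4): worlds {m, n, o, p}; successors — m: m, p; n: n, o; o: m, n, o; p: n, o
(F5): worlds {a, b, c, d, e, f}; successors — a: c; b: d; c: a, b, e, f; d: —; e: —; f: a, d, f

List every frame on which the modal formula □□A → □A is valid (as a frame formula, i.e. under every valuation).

(F2), (F4)

This is the axiom for density; its first-order frame correspondent is ∀x ∀y (Rxy → ∃z (Rxz ∧ Rzy)).
(F1): fails — R34 but no z with R3z and Rz4.
(F2): satisfies the condition.
(F3): fails — R02 but no z with R0z and Rz2.
(F4): satisfies the condition.
(F5): fails — Rcb but no z with Rcz and Rzb.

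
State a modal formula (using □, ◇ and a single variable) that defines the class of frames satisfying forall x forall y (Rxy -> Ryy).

This is shift-reflexivity; the standard corresponding axiom is T□: □(□r → r).
Suppose □(□r→r) is valid. Take Rxy and set V(r)={w : Ryw}. Then at y, □r holds; since □(□r→r) at x, □r→r at y, so r at y, i.e. Ryy.

□(□r → r)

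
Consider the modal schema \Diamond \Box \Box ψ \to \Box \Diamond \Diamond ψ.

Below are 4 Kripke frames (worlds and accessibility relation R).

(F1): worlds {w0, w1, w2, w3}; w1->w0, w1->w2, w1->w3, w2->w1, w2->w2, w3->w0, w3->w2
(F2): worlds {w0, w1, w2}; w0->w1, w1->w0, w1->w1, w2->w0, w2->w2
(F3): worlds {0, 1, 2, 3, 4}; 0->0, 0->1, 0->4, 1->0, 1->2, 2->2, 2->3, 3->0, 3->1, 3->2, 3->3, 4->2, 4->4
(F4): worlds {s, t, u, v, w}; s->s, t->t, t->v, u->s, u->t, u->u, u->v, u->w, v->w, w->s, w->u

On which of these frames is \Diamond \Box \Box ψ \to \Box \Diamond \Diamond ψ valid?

The schema corresponds to a generalized confluence (Geach) condition: \forall x \forall y \forall z ((xRy \wedge xRz) \to \exists w (y R^2 w \wedge z R^2 w)).
(F1): fails — w1Rw0, w1Rw0 but no w with w0R²w and w0R²w.
(F2): ✓.
(F3): ✓.
(F4): fails — tRt, tRv but no w* with tR²w* and vR²w*.

(F2), (F3)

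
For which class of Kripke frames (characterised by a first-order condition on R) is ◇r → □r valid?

Suppose ◇r→□r is valid. Take Rxy, Rxz and set V(r)={y}. Then ◇r at x, so □r at x, so r at z, i.e. z=y.

partial functionality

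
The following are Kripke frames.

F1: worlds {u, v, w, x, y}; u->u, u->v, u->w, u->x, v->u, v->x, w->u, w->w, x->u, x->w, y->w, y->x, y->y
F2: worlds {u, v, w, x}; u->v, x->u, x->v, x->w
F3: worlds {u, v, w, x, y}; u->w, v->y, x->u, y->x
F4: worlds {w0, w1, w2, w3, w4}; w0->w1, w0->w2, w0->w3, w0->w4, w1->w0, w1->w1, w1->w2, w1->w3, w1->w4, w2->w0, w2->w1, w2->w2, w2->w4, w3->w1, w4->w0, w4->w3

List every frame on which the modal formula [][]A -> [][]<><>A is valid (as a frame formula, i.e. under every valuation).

F1, F4

Frame correspondent (Sahlqvist): forall x forall z (x R^2 z -> exists w (x R^2 w & z R^2 w)) — i.e. a generalized confluence (Geach) condition.
F1: satisfies the condition.
F2: fails — xR²v but no t with xR²t and vR²t.
F3: fails — vR²x but no t with vR²t and xR²t.
F4: satisfies the condition.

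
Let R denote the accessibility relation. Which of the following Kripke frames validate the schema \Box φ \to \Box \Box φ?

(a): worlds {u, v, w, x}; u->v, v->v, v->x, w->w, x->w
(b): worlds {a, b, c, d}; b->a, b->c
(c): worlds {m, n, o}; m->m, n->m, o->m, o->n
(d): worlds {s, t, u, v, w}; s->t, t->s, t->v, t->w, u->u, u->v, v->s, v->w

Frame correspondent (Sahlqvist): \forall x \forall y \forall z (Rxy \wedge Ryz \to Rxz) — i.e. transitivity.
(a): fails — Ruv and Rvx but not Rux.
(b): satisfies the condition.
(c): satisfies the condition.
(d): fails — Ruv and Rvw but not Ruw.
Valid on: (b), (c).

(b), (c)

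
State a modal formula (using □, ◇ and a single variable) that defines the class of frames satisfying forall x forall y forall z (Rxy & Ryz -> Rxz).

This is transitivity; the standard corresponding axiom is 4: □ψ → □□ψ.

□ψ → □□ψ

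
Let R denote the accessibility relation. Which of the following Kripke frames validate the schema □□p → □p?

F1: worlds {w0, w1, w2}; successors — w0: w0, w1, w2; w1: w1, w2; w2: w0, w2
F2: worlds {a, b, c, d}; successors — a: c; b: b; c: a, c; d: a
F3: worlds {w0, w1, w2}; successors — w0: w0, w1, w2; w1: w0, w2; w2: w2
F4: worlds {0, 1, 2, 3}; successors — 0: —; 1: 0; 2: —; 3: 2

The schema corresponds to density: ∀x ∀y (Rxy → ∃z (Rxz ∧ Rzy)).
F1: satisfies the condition.
F2: fails — Rda but no z with Rdz and Rza.
F3: satisfies the condition.
F4: fails — R10 but no z with R1z and Rz0.

F1, F3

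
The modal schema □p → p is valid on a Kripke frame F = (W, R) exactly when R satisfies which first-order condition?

Suppose □p→p is valid. At any x set V(p)={w : Rxw}. Then □p holds at x, so p holds at x, i.e. Rxx.
The converse is a direct semantic check.
So the correspondent is reflexivity.

Reflexivity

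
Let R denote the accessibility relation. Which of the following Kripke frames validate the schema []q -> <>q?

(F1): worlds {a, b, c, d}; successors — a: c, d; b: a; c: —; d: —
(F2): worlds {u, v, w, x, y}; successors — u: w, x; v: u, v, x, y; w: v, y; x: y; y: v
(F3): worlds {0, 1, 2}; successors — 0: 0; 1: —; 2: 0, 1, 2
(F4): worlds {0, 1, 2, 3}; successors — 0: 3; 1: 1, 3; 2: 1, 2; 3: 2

The schema corresponds to seriality: forall x exists y Rxy.
(F1): fails — world c has no successor.
(F2): holds.
(F3): fails — world 1 has no successor.
(F4): holds.
Valid on: (F2), (F4).

(F2), (F4)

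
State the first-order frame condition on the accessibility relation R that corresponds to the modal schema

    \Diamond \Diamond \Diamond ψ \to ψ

\forall x \forall y (x R^3 y \to \exists w (y = w \wedge x = w))

This is a Sahlqvist (Geach-type) schema ◇^3□^0ψ → □^0◇^0ψ.
Minimal-valuation argument: fix x; take any y with xR^3y and any z with xR^0z. Set V(ψ) to the set of worlds R-reachable from y in exactly 0 steps. Then □^0ψ holds at y, so the antecedent holds at x; validity forces ◇^0ψ at z, giving a w with zR^0w and yR^0w.
First-order correspondent: \forall x \forall y (x R^3 y \to \exists w (y = w \wedge x = w)).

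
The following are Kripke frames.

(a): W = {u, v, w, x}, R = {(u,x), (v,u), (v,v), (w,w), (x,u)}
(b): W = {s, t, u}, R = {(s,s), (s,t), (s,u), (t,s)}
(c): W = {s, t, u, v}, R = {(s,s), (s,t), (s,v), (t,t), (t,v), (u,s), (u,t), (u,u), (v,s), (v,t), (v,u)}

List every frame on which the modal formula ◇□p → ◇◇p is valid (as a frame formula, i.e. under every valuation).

This is the axiom for a generalized confluence (Geach) condition; its first-order frame correspondent is ∀x ∀y (xRy → ∃w (yRw ∧ xR²w)).
(a): holds.
(b): fails — sRu but no w with uRw and sR²w.
(c): holds.
Valid on: (a), (c).

(a), (c)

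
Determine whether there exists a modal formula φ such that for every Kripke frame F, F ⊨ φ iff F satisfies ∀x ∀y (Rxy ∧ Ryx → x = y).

Modal frame validity is preserved under surjective bounded morphisms.
The 8-cycle (worlds 0,1,2,3,4,5,6,7 with 0→1→2→3→4→5→6→7→0) is antisymmetric. Sending even-indexed worlds to a and odd-indexed worlds to b is a surjective bounded morphism onto the two-world frame with a↔b, which is not antisymmetric.
So no modal formula (or set of formulas) defines exactly the antisymmetric frames.

No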